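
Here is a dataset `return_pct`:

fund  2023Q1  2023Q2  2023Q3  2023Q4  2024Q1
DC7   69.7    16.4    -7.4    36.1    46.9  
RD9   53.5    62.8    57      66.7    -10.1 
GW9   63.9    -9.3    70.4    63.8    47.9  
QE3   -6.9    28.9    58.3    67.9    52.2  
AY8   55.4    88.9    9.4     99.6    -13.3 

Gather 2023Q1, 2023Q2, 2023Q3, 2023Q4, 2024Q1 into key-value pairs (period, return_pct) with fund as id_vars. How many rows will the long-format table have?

25

5 fund values × 5 melted columns = 25 rows.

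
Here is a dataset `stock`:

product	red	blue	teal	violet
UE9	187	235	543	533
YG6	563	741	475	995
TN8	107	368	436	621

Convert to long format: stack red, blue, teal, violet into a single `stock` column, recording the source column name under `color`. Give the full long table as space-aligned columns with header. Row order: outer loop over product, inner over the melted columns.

product  color   stock
UE9      red     187  
UE9      blue    235  
UE9      teal    543  
UE9      violet  533  
YG6      red     563  
YG6      blue    741  
YG6      teal    475  
YG6      violet  995  
TN8      red     107  
TN8      blue    368  
TN8      teal    436  
TN8      violet  621  

Each (product, column) pair becomes one row: 3 × 4 = 12 rows.
For example, (UE9, red) → stock=187.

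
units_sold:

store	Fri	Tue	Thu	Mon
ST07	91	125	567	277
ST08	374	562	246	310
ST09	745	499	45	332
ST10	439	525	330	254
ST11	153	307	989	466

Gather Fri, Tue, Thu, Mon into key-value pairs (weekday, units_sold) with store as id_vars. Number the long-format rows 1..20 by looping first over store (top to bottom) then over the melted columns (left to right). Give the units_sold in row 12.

20 rows total (5 × 4). Row 12: index ⌊(12-1)/4⌋ = 2 into store → ST09; (12-1) mod 4 = 3 into the melted columns → Mon.
So row 12 is (ST09, Mon, 332); units_sold = 332.

332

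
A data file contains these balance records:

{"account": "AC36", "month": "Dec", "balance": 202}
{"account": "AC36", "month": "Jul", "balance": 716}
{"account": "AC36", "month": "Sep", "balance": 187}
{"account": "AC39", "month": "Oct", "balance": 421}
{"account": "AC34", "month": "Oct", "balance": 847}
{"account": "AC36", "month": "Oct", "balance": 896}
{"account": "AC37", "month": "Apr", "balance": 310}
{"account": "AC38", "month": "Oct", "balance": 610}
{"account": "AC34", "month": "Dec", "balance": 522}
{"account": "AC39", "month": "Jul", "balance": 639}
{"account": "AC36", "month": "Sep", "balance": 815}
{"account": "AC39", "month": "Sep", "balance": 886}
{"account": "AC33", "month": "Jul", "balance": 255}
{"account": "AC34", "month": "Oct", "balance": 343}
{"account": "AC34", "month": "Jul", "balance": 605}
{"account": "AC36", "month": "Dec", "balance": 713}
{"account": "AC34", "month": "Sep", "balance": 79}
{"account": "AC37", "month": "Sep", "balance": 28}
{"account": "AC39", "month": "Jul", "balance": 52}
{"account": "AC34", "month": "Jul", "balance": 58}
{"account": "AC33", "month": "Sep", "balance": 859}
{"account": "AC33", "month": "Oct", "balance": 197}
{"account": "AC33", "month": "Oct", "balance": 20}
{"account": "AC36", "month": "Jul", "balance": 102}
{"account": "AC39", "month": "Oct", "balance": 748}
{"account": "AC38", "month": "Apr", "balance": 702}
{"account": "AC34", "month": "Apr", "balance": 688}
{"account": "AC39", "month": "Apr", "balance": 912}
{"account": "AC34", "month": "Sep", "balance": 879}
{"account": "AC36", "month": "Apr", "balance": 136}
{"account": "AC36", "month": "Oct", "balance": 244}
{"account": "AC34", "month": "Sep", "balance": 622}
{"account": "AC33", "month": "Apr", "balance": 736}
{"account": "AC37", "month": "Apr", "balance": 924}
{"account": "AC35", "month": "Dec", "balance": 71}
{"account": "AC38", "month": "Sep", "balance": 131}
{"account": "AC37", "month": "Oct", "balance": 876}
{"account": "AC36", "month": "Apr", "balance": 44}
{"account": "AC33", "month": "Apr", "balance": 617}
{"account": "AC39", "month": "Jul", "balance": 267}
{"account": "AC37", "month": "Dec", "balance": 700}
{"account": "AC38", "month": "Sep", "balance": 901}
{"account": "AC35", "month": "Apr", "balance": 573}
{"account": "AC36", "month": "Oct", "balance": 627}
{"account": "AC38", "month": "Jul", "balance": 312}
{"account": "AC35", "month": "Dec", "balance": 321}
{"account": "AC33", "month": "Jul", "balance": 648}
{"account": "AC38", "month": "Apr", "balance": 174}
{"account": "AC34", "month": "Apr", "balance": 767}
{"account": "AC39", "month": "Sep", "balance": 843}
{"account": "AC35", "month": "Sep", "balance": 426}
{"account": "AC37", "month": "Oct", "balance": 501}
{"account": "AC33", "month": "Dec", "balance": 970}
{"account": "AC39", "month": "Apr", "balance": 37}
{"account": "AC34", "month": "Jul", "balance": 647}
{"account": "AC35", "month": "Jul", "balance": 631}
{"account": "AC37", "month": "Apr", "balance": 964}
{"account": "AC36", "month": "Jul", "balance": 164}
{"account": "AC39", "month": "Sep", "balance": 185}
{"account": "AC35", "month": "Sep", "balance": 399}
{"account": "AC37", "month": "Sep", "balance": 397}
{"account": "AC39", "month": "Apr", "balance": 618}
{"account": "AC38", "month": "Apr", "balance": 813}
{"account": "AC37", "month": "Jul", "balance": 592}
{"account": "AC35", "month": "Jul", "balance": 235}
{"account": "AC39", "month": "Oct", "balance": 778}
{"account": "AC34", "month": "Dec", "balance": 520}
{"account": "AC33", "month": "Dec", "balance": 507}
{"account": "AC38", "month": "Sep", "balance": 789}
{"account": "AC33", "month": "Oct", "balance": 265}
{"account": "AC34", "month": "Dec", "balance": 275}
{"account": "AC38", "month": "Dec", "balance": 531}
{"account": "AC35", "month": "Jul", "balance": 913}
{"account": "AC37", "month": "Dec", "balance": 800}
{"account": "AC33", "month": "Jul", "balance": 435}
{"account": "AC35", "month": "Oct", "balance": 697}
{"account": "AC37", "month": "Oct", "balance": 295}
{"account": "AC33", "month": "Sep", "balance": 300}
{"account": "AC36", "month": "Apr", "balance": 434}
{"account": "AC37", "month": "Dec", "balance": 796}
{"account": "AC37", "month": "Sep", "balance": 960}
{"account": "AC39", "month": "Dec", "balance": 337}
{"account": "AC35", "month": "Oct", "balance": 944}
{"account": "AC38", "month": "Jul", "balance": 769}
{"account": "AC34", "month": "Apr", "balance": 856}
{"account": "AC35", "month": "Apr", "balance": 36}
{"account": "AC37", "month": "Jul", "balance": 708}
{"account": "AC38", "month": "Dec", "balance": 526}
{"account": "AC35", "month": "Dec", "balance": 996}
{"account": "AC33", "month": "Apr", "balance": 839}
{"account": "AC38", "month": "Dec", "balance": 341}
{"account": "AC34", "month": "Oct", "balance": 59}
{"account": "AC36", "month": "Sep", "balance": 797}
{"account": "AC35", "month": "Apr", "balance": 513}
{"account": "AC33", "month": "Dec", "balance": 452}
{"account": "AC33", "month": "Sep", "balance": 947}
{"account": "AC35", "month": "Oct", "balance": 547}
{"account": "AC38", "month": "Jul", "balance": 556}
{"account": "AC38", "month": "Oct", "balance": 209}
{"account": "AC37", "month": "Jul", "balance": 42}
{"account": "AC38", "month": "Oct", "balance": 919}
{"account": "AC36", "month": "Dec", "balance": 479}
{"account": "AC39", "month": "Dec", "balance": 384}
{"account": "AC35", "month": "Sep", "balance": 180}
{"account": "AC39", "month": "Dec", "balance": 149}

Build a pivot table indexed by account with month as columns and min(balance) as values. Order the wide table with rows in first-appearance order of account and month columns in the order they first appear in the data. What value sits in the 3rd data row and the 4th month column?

59

With rows in first-appearance order of account, row 3 is account=AC34. month columns in first-appearance order: Dec, Jul, Sep, Oct, Apr; column 4 is Oct.
Long rows with account=AC34, month=Oct: min(847, 343, 59) = 59.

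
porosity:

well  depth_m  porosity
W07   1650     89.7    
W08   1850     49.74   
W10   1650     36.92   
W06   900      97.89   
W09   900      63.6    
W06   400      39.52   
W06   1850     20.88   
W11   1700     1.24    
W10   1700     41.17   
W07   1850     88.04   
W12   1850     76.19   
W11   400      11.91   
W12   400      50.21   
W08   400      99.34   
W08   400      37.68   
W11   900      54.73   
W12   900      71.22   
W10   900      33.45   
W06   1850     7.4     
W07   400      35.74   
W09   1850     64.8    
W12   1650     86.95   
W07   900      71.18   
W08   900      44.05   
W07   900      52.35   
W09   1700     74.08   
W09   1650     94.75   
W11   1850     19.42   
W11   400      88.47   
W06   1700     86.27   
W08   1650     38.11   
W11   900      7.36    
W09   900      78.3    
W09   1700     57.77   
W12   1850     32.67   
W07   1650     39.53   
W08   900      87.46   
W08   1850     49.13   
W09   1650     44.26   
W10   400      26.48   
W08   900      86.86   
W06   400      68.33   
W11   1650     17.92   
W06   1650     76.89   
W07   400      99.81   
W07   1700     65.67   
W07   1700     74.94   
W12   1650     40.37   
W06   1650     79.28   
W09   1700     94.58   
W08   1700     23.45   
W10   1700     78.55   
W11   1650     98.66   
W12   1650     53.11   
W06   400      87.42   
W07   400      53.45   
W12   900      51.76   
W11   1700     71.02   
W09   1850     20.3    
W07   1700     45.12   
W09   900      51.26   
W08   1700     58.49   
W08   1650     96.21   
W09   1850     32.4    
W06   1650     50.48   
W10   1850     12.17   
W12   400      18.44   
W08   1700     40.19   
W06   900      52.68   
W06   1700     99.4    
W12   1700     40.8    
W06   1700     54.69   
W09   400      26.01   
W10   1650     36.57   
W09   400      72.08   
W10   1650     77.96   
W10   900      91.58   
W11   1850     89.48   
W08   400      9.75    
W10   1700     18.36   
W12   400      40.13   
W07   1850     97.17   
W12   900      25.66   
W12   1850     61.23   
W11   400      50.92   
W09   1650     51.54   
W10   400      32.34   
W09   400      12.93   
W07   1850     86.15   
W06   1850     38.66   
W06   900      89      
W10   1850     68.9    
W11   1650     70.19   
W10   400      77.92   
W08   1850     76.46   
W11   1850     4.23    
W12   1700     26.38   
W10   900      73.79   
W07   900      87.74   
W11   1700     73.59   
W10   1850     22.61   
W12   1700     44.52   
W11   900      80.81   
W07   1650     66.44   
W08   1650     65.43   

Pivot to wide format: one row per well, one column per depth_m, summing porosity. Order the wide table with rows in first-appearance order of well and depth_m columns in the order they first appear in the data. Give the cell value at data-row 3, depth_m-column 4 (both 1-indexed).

136.74

With rows in first-appearance order of well, row 3 is well=W10. depth_m columns in first-appearance order: 1650, 1850, 900, 400, 1700; column 4 is 400.
Long rows with well=W10, depth_m=400: 26.48 + 32.34 + 77.92 = 136.74.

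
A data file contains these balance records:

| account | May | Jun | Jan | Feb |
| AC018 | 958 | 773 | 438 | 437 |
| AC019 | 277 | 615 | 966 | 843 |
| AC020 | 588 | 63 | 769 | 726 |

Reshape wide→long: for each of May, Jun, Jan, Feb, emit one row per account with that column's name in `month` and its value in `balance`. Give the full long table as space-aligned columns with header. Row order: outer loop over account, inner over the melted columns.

account  month  balance
AC018    May    958    
AC018    Jun    773    
AC018    Jan    438    
AC018    Feb    437    
AC019    May    277    
AC019    Jun    615    
AC019    Jan    966    
AC019    Feb    843    
AC020    May    588    
AC020    Jun    63     
AC020    Jan    769    
AC020    Feb    726    

Each (account, column) pair becomes one row: 3 × 4 = 12 rows.
For example, (AC018, May) → balance=958.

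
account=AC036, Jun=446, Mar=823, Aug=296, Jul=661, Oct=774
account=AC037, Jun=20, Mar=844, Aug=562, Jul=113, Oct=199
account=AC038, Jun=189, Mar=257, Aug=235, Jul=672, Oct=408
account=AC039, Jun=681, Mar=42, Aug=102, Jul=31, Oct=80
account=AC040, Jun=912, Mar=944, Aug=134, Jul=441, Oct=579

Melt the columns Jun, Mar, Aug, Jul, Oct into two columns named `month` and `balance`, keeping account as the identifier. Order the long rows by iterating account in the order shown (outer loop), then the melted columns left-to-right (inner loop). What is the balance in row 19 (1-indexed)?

31

25 rows total (5 × 5). Row 19: index ⌊(19-1)/5⌋ = 3 into account → AC039; (19-1) mod 5 = 3 into the melted columns → Jul.
So row 19 is (AC039, Jul, 31); balance = 31.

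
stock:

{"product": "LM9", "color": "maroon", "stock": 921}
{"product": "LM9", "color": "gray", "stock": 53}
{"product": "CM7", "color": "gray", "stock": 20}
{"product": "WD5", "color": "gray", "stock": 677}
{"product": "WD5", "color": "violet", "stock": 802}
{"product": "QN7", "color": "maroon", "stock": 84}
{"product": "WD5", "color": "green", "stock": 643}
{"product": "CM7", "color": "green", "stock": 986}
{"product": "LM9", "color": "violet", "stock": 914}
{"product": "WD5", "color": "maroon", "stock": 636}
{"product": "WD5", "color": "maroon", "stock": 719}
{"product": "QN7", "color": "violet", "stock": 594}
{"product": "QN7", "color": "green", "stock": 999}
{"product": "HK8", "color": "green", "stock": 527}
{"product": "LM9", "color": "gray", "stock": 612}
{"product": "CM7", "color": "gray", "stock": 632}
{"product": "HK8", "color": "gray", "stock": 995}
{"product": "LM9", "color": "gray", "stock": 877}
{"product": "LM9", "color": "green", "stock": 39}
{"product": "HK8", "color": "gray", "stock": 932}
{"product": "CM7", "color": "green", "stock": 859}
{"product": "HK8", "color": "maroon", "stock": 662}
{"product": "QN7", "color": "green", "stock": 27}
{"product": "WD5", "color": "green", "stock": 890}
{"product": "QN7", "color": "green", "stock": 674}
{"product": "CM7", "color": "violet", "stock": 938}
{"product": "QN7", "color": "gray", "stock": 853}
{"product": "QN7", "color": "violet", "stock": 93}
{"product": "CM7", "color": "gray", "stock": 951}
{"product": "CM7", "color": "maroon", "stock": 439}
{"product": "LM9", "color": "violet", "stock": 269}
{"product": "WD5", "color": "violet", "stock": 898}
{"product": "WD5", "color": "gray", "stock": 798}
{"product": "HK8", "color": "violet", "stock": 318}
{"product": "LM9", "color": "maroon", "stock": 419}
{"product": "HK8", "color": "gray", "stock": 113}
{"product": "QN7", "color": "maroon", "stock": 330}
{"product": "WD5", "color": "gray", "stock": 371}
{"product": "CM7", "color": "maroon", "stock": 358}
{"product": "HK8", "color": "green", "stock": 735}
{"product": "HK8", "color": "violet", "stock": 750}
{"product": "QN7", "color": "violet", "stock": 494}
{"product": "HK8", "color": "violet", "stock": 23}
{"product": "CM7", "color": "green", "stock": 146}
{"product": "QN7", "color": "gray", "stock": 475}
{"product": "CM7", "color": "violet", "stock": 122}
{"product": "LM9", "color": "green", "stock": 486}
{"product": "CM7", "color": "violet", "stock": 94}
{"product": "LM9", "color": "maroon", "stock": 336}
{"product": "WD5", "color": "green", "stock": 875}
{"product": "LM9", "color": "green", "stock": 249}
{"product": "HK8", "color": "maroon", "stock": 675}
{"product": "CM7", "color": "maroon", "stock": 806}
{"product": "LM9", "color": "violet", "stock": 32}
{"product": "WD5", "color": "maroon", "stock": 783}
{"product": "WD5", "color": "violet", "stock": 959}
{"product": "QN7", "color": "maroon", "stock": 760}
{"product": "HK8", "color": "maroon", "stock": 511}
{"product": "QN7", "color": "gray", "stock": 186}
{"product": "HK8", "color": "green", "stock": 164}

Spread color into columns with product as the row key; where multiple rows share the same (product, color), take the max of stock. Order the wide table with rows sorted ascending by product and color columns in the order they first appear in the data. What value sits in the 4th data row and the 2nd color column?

With rows sorted ascending by product, row 4 is product=QN7. color columns in first-appearance order: maroon, gray, violet, green; column 2 is gray.
Long rows with product=QN7, color=gray: max(853, 475, 186) = 853.

853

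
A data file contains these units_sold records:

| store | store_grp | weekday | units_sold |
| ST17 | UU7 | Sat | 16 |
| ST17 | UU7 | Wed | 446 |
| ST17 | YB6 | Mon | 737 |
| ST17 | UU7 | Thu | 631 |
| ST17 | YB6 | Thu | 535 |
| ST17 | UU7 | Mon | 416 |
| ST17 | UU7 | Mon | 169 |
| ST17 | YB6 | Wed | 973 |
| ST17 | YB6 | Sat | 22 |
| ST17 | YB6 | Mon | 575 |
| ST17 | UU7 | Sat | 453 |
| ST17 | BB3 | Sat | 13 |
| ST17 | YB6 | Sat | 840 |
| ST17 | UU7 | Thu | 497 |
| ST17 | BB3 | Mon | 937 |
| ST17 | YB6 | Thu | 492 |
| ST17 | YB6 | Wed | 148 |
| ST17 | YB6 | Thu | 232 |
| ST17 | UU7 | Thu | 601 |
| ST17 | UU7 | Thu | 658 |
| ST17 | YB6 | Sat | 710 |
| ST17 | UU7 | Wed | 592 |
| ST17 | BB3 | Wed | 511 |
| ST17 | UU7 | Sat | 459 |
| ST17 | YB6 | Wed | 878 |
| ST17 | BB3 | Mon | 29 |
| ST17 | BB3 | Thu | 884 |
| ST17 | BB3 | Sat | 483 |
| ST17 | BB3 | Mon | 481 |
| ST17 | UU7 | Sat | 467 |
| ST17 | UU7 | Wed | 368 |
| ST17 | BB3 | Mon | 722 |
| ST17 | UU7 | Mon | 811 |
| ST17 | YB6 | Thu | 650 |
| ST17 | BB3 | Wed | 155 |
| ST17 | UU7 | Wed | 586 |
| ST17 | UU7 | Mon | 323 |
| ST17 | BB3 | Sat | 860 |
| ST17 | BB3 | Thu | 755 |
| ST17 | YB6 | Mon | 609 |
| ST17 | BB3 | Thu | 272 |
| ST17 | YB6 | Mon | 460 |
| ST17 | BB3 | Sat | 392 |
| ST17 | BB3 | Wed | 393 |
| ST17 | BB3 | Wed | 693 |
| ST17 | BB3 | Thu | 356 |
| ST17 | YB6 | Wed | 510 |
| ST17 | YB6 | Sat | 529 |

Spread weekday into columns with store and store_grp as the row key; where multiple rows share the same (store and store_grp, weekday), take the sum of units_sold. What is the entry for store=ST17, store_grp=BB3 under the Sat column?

1748

Rows with store=ST17, store_grp=BB3 and weekday=Sat: units_sold values are 13, 483, 860, 392.
13 + 483 + 860 + 392 = 1748.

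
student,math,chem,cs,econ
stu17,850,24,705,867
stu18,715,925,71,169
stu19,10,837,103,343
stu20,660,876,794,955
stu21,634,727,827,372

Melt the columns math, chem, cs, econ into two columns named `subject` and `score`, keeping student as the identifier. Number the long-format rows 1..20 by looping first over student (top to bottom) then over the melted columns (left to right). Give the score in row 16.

20 rows total (5 × 4). Row 16: index ⌊(16-1)/4⌋ = 3 into student → stu20; (16-1) mod 4 = 3 into the melted columns → econ.
So row 16 is (stu20, econ, 955); score = 955.

955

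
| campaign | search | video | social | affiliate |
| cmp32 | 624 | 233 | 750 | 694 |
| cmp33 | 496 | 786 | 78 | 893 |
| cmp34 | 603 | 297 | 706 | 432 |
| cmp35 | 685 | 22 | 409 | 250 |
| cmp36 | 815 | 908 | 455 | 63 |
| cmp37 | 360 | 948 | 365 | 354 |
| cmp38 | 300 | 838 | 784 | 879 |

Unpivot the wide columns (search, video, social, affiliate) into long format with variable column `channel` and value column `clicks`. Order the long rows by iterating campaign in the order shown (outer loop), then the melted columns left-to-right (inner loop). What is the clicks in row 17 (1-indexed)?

815

28 rows total (7 × 4). Row 17: index ⌊(17-1)/4⌋ = 4 into campaign → cmp36; (17-1) mod 4 = 0 into the melted columns → search.
So row 17 is (cmp36, search, 815); clicks = 815.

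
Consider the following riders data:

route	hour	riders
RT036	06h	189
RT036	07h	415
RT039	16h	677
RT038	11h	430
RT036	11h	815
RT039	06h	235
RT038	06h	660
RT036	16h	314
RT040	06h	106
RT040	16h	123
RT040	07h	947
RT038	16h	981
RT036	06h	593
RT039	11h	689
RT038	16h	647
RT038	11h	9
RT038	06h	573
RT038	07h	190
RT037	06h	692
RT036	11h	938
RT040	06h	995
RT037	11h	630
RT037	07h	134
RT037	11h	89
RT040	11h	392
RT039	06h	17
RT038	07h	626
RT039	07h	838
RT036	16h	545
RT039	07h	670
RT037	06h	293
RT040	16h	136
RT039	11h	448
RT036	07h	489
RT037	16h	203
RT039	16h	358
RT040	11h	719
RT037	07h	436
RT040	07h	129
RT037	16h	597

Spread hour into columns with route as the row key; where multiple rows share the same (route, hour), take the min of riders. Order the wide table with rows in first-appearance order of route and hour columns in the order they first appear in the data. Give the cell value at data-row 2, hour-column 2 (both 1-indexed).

With rows in first-appearance order of route, row 2 is route=RT039. hour columns in first-appearance order: 06h, 07h, 16h, 11h; column 2 is 07h.
Long rows with route=RT039, hour=07h: min(838, 670) = 670.

670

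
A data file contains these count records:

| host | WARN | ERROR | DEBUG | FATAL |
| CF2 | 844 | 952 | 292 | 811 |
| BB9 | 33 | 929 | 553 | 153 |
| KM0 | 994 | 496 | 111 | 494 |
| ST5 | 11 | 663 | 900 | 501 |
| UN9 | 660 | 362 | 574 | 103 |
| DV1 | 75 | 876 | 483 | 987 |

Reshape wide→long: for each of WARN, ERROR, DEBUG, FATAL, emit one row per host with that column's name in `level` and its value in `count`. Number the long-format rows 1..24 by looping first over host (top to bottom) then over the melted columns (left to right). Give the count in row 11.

111

24 rows total (6 × 4). Row 11: index ⌊(11-1)/4⌋ = 2 into host → KM0; (11-1) mod 4 = 2 into the melted columns → DEBUG.
So row 11 is (KM0, DEBUG, 111); count = 111.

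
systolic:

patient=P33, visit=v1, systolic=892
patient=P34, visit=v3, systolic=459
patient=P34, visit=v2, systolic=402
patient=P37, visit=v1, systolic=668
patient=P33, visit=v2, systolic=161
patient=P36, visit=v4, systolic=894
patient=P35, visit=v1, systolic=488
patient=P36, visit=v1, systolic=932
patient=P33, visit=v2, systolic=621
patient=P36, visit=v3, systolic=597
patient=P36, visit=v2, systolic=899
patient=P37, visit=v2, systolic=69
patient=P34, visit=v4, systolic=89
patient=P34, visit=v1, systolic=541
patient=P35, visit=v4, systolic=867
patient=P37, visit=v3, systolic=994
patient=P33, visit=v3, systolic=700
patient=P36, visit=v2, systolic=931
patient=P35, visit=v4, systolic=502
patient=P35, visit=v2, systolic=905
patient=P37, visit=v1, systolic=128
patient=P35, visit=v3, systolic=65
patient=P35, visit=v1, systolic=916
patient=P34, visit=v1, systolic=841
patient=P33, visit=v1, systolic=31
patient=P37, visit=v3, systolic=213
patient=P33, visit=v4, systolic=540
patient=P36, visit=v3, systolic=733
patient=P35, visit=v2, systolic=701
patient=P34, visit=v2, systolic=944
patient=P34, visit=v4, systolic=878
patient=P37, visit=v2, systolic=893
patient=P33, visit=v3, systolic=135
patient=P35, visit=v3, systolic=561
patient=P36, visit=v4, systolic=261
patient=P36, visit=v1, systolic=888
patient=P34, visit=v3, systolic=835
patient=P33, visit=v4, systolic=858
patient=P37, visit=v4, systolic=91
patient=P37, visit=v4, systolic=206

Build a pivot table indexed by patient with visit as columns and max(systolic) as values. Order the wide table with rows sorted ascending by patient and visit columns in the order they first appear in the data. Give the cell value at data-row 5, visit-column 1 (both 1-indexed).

With rows sorted ascending by patient, row 5 is patient=P37. visit columns in first-appearance order: v1, v3, v2, v4; column 1 is v1.
Long rows with patient=P37, visit=v1: max(668, 128) = 668.

668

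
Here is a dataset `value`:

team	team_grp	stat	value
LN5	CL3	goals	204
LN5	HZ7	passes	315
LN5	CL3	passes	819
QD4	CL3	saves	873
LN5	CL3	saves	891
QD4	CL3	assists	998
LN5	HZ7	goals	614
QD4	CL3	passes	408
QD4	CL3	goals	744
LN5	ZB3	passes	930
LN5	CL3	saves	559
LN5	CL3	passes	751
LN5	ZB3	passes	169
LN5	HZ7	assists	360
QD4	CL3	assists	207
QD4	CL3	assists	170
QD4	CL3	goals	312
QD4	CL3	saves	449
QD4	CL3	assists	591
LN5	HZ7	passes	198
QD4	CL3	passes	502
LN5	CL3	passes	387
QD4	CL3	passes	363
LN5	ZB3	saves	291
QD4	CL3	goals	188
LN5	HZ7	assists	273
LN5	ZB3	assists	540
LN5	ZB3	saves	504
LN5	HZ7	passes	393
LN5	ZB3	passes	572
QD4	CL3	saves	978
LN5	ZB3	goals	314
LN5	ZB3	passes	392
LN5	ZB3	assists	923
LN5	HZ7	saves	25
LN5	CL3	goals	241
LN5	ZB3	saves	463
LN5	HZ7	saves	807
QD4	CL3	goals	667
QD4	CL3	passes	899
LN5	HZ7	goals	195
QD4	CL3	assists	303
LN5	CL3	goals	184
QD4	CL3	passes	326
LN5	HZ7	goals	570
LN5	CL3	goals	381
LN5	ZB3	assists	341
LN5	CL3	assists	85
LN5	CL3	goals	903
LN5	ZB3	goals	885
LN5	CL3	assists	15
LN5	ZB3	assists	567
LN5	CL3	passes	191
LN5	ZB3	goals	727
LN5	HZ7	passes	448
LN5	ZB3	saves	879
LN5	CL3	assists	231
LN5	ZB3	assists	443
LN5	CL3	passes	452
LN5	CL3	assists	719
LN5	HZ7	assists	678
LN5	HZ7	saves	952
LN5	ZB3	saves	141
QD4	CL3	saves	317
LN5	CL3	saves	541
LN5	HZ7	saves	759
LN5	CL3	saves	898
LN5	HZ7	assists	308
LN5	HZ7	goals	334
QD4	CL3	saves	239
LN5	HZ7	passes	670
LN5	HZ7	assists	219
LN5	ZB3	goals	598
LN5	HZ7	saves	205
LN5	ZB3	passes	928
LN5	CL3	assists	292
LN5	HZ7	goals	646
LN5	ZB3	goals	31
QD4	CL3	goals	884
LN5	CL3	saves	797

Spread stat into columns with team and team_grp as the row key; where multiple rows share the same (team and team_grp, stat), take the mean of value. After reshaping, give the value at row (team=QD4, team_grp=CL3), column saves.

571.20

Rows with team=QD4, team_grp=CL3 and stat=saves: value values are 873, 449, 978, 317, 239.
(873 + 449 + 978 + 317 + 239) / 5 = 571.20.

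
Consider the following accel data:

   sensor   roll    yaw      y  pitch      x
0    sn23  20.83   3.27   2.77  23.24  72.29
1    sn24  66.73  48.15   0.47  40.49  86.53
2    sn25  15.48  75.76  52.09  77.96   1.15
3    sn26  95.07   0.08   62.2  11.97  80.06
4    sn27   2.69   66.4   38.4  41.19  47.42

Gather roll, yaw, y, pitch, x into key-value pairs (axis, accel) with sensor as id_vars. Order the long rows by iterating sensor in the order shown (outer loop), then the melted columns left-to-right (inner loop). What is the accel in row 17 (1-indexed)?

0.08

25 rows total (5 × 5). Row 17: index ⌊(17-1)/5⌋ = 3 into sensor → sn26; (17-1) mod 5 = 1 into the melted columns → yaw.
So row 17 is (sn26, yaw, 0.08); accel = 0.08.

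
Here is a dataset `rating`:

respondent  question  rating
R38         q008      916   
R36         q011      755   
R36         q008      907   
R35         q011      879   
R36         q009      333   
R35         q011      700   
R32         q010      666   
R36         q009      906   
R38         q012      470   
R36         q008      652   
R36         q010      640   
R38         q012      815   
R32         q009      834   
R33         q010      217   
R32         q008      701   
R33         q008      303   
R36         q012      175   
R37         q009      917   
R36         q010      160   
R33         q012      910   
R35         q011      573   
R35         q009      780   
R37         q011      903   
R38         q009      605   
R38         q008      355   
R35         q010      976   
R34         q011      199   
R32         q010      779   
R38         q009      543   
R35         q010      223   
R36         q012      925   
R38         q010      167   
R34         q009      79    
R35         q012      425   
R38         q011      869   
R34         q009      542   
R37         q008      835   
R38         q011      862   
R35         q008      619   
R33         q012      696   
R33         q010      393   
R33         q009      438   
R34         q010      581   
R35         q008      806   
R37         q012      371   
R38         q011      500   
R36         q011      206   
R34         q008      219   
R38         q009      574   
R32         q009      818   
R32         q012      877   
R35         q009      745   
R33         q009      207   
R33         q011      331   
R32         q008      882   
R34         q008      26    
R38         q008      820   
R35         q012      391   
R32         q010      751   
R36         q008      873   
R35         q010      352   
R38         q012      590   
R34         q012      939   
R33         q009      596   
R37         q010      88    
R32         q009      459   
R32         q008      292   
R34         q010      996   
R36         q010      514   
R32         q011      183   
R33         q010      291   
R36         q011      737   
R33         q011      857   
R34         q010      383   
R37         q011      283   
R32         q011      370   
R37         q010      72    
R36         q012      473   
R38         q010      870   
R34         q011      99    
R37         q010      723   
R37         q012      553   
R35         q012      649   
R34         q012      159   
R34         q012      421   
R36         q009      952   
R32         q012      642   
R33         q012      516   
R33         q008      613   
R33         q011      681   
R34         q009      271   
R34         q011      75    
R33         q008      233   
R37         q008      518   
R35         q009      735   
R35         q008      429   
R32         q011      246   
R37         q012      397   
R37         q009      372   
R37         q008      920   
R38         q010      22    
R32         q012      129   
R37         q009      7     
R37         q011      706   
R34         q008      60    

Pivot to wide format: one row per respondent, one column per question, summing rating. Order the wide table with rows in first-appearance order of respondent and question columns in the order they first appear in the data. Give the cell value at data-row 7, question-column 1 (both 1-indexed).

305

With rows in first-appearance order of respondent, row 7 is respondent=R34. question columns in first-appearance order: q008, q011, q009, q010, q012; column 1 is q008.
Long rows with respondent=R34, question=q008: 219 + 26 + 60 = 305.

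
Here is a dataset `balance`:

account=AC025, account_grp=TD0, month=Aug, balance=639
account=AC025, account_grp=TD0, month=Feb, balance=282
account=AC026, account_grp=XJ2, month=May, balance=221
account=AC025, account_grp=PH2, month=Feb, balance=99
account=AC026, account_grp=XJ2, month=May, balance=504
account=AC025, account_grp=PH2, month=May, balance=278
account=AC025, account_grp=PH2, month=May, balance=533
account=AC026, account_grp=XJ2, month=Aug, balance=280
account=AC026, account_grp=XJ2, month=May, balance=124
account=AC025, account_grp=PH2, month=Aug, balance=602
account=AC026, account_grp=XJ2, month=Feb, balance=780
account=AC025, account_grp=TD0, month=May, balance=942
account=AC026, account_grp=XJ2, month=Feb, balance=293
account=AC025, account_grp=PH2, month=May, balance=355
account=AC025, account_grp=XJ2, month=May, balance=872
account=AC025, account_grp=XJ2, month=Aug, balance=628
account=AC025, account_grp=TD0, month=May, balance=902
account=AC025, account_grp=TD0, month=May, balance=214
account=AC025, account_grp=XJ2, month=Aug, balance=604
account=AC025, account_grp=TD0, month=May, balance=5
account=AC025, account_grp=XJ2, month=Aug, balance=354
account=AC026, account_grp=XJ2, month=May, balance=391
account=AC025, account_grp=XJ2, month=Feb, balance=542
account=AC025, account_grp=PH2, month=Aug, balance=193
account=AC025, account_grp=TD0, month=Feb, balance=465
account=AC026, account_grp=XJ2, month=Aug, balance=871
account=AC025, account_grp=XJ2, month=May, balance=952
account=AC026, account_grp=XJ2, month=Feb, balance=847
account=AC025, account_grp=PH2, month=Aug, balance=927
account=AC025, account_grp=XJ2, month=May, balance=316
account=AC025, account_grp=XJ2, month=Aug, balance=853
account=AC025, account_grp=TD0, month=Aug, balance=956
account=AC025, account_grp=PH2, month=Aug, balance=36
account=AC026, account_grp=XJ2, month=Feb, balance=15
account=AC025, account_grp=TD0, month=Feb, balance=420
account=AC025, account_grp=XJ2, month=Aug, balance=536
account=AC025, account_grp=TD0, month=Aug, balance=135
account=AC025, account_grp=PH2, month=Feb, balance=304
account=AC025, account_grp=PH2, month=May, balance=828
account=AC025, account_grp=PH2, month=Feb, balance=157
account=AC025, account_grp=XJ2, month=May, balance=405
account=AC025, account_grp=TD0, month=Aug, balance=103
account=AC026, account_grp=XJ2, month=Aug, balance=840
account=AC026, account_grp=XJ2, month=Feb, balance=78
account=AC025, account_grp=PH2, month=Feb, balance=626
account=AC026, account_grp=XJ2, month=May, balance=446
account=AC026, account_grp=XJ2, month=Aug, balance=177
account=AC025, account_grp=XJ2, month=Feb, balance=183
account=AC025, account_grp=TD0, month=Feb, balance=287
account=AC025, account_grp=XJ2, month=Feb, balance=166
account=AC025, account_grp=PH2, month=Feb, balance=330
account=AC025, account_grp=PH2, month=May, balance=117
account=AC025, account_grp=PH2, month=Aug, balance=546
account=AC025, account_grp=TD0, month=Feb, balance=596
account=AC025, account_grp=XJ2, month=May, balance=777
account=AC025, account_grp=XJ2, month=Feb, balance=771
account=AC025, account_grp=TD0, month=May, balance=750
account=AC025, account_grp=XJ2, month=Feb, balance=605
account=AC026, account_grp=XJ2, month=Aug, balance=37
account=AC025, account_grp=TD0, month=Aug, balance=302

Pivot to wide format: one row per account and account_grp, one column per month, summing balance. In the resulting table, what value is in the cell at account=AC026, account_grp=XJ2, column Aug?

Rows with account=AC026, account_grp=XJ2 and month=Aug: balance values are 280, 871, 840, 177, 37.
280 + 871 + 840 + 177 + 37 = 2205.

2205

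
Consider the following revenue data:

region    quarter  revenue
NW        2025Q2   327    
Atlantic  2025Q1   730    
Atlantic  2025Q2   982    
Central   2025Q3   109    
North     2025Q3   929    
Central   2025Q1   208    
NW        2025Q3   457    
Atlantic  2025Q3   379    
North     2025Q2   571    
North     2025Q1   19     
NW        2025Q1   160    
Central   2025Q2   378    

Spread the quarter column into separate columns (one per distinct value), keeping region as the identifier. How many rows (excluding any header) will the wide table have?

4 distinct region values → 4 rows.

4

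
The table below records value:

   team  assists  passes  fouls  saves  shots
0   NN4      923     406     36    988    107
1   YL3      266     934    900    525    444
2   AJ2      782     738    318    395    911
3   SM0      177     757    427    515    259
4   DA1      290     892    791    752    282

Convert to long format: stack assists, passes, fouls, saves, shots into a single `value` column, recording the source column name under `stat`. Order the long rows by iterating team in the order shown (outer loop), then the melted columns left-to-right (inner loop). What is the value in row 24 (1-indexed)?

25 rows total (5 × 5). Row 24: index ⌊(24-1)/5⌋ = 4 into team → DA1; (24-1) mod 5 = 3 into the melted columns → saves.
So row 24 is (DA1, saves, 752); value = 752.

752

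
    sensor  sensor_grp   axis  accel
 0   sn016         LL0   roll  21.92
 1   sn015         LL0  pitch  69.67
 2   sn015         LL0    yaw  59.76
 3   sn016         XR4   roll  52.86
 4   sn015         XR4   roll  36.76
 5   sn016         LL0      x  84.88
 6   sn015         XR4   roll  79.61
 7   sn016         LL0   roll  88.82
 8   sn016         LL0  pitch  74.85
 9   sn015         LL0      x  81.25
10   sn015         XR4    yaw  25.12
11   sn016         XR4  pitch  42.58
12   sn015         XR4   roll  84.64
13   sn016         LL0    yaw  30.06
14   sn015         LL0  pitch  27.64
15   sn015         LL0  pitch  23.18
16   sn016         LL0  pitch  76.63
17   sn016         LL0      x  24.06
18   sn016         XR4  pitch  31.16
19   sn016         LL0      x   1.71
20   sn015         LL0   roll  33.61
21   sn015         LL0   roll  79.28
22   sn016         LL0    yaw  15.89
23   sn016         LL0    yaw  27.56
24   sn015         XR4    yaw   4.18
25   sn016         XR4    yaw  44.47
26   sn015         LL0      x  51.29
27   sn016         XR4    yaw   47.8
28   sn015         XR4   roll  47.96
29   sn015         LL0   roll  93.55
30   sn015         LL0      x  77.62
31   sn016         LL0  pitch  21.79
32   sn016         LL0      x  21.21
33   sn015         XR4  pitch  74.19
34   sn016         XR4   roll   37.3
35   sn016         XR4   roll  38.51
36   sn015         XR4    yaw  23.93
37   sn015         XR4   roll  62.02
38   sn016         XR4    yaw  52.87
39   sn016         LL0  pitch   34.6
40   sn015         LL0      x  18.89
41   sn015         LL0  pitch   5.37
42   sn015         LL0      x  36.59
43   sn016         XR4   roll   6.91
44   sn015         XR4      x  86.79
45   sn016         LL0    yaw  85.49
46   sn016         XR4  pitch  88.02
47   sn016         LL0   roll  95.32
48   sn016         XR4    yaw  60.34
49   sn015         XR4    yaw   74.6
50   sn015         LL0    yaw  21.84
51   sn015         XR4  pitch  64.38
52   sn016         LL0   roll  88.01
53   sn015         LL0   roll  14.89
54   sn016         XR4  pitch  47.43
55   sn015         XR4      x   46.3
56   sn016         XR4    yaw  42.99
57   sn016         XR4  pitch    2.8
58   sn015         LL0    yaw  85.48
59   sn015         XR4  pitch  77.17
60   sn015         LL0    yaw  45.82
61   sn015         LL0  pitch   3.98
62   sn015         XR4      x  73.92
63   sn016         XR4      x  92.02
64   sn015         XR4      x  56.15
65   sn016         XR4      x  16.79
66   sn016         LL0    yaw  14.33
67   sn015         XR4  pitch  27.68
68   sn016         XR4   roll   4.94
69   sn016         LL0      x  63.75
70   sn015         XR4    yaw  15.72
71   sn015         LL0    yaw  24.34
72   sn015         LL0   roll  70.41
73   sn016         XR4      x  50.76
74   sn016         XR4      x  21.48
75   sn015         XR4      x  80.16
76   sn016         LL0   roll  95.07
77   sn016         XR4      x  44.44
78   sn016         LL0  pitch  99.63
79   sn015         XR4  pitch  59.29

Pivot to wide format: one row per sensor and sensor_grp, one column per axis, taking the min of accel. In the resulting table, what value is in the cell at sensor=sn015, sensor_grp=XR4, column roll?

36.76

Rows with sensor=sn015, sensor_grp=XR4 and axis=roll: accel values are 36.76, 79.61, 84.64, 47.96, 62.02.
min(36.76, 79.61, 84.64, 47.96, 62.02) = 36.76.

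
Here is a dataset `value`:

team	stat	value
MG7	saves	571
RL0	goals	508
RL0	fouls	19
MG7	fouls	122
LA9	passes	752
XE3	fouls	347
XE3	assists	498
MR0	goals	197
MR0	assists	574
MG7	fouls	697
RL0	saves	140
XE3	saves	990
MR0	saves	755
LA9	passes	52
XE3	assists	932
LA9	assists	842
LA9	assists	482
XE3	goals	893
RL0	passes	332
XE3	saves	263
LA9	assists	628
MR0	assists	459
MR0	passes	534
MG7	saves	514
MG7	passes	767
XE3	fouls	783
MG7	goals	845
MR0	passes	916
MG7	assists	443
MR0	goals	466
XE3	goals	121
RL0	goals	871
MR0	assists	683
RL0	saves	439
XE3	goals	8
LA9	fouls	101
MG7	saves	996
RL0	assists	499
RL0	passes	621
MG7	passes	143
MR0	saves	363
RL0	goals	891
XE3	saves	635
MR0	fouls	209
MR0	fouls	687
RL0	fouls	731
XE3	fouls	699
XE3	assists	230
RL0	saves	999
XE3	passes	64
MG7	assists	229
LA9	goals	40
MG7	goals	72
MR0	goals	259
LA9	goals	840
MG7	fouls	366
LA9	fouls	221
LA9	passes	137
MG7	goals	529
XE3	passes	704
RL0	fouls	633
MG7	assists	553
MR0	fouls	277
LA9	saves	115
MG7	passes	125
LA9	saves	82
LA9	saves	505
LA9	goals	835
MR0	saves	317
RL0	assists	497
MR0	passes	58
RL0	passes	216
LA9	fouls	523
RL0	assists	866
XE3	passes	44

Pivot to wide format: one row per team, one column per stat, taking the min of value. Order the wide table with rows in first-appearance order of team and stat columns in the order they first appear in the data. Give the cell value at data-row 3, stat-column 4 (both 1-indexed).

52

With rows in first-appearance order of team, row 3 is team=LA9. stat columns in first-appearance order: saves, goals, fouls, passes, assists; column 4 is passes.
Long rows with team=LA9, stat=passes: min(752, 52, 137) = 52.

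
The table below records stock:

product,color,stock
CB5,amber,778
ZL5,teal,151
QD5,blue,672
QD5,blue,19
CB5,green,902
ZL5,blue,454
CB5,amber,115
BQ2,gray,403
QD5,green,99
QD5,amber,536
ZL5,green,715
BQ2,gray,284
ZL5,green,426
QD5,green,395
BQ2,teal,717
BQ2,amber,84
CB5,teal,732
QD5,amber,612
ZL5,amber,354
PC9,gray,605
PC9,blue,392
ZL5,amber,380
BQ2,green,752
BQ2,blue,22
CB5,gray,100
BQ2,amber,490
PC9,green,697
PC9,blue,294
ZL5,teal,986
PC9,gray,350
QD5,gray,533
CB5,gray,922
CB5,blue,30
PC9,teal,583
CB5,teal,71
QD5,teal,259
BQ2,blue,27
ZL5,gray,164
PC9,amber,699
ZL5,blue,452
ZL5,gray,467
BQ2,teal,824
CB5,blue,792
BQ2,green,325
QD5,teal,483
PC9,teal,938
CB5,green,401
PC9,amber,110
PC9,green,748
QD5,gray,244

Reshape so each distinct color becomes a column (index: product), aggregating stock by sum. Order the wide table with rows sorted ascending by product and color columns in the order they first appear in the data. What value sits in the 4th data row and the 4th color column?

494

With rows sorted ascending by product, row 4 is product=QD5. color columns in first-appearance order: amber, teal, blue, green, gray; column 4 is green.
Long rows with product=QD5, color=green: 99 + 395 = 494.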